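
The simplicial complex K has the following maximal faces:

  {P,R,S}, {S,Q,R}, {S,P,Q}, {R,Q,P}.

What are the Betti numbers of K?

Take the total order P < Q < R < S on the vertex set. Then K (dimension 2) consists of the simplices:

  0-simplices (4): P, Q, R, S
  1-simplices (6): PQ, PR, PS, QR, QS, RS
  2-simplices (4): PQR, PQS, PRS, QRS

so the chain groups are C_0 ≅ Z^4, C_1 ≅ Z^6, C_2 ≅ Z^4.

Boundary ∂_1: C_1 → C_0 is given by ∂[p,q] = [q] − [p].
This gives a 4×6 integer matrix of rank 3; reducing to Smith normal form yields diagonal entries (1,1,1).

Boundary ∂_2: C_2 → C_1 acts by ∂[p,q,r] = [q,r] − [p,r] + [p,q]. For instance
  ∂PRS = RS − PS + PR,
  ∂PQR = QR − PR + PQ.
The resulting 6×4 matrix has rank 3, and its Smith normal form has invariant factors (1,1,1).

Computing H_k = (kernel of ∂_k) / (image of ∂_{k+1}):

  H_0: rank C_0 − rank ∂_1 = 4 − 3 = 1, and the invariant factors of ∂_1 are all 1, so H_0 ≅ Z.
  H_1: rank ker ∂_1 − rank ∂_2 = (6 − 3) − 3 = 0, and the invariant factors of ∂_2 are all 1, so H_1 ≅ 0.
  H_2: rank ker ∂_2 − rank ∂_3 = (4 − 3) − 0 = 1, and there is no ∂_3, so H_2 ≅ Z.

Hence the Betti numbers are b_0 = 1, b_1 = 0, b_2 = 1.

b_0 = 1, b_1 = 0, b_2 = 1.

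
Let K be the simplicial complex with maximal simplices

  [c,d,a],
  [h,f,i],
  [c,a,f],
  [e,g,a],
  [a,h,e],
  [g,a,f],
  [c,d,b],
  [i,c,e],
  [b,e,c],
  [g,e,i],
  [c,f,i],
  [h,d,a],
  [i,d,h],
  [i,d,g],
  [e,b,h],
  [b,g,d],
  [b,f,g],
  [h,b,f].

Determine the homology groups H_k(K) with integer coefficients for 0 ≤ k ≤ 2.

H_0 = Z,  H_1 = Z^2,  H_2 = Z.

Fix the vertex order a < b < c < d < e < f < g < h < i and write every simplex with vertices in increasing order. Then dim K = 2 and the simplices of K are:

  0-simplices (9): a, b, c, d, e, f, g, h, i
  1-simplices (27): ac, ad, ae, af, ag, ah, bc, bd, be, bf, bg, bh, cd, ce, cf, ci, dg, dh, di, eg, eh, ei, fg, fh, fi, gi, hi
  2-simplices (18): acd, acf, adh, aeg, aeh, afg, bcd, bce, bdg, beh, bfg, bfh, cei, cfi, dgi, dhi, egi, fhi

Hence C_0 ≅ Z^9, C_1 ≅ Z^27, C_2 ≅ Z^18.

∂_1: C_1 → C_0 maps an edge to its endpoints' difference, ∂[p,q] = q − p.
The resulting 9×27 matrix has rank 8, and its Smith normal form has invariant factors (1,1,1,1,1,1,1,1).

∂_2: C_2 → C_1 acts by ∂[p,q,r] = [q,r] − [p,r] + [p,q]. For instance
  ∂egi = gi − ei + eg,
  ∂dgi = gi − di + dg.
The resulting 27×18 matrix has rank 17, and its Smith normal form has invariant factors (1,1,1,1,1,1,1,1,1,1,1,1,1,1,1,1,1).

From H_k ≅ ker(∂_k) / im(∂_{k+1}) we obtain:

  H_0: rank C_0 − rank ∂_1 = 9 − 8 = 1, and the invariant factors of ∂_1 are all 1, so H_0 = Z.
  H_1: rank ker ∂_1 − rank ∂_2 = (27 − 8) − 17 = 2, and the invariant factors of ∂_2 are all 1, so H_1 = Z^2.
  H_2: rank ker ∂_2 − rank ∂_3 = (18 − 17) − 0 = 1, and there is no ∂_3, so H_2 = Z.

(K is a triangulation of the torus T^2.)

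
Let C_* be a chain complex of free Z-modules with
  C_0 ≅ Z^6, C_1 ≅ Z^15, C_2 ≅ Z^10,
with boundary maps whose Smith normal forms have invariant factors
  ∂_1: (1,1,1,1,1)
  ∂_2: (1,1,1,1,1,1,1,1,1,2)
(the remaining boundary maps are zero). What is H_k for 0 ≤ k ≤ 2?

H_0 = Z,  H_1 = Z/2Z,  H_2 = 0.

H_0: b_0 = 6 − 0 − 5 = 1; torsion from ∂_1 factors > 1: none. So H_0 = Z.
H_1: b_1 = 15 − 5 − 10 = 0; torsion from ∂_2 factors > 1: [2]. So H_1 = Z/2Z.
H_2: b_2 = 10 − 10 − 0 = 0; torsion from ∂_3 factors > 1: none. So H_2 = 0.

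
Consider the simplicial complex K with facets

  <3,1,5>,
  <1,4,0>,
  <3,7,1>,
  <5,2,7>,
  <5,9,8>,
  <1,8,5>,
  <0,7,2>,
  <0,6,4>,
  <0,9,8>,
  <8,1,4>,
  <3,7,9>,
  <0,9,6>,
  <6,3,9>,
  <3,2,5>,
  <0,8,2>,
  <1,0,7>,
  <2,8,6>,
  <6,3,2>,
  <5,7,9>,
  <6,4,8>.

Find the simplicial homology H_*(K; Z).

Take the total order 0 < 1 < 2 < 3 < 4 < 5 < 6 < 7 < 8 < 9 on the vertex set. Then K (dimension 2) consists of the simplices:

  0-simplices (10): [0], [1], [2], [3], [4], [5], [6], [7], [8], [9]
  1-simplices (30): (30 of them)
  2-simplices (20): (20 of them)

giving chain groups C_0 ≅ Z^10, C_1 ≅ Z^30, C_2 ≅ Z^20.

The boundary map ∂_1: C_1 → C_0 is given by ∂[p,q] = [q] − [p]. For instance
  ∂[0,9] = [9] − [0].
The 10×30 boundary matrix has rank 9 and Smith normal form diag(1,1,1,1,1,1,1,1,1).

Boundary ∂_2: C_2 → C_1 maps a triangle to the signed sum of its edges. For instance
  ∂[2,6,8] = [6,8] − [2,8] + [2,6],
  ∂[1,3,5] = [3,5] − [1,5] + [1,3].
The 30×20 boundary matrix has rank 20 and Smith normal form diag(1,1,1,1,1,1,1,1,1,1,1,1,1,1,1,1,1,1,1,2).

Computing H_k = (kernel of ∂_k) / (image of ∂_{k+1}):

  H_0: rank C_0 − rank ∂_1 = 10 − 9 = 1, and the invariant factors of ∂_1 are all 1, so H_0 ≅ Z.
  H_1: rank ker ∂_1 − rank ∂_2 = (30 − 9) − 20 = 1, and ∂_2 has invariant factor 2 > 1, so H_1 ≅ Z ⊕ Z/2.
  H_2: rank ker ∂_2 − rank ∂_3 = (20 − 20) − 0 = 0, and there is no ∂_3, so H_2 ≅ 0.

H_0 ≅ Z,  H_1 ≅ Z ⊕ Z/2,  H_2 = 0.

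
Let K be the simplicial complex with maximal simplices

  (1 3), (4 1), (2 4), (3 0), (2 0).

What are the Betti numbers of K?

b_0 = 1, b_1 = 1.

Order the vertices as 0 < 1 < 2 < 3 < 4. Listing each simplex with vertices in this order, K has dimension 1 with simplices:

  0-simplices (5): [0], [1], [2], [3], [4]
  1-simplices (5): [0,2], [0,3], [1,3], [1,4], [2,4]

giving chain groups C_0 ≅ Z^5, C_1 ≅ Z^5.

The boundary map ∂_1: C_1 → C_0 sends each edge [p,q] (with p < q) to q − p.
As a 5×5 matrix over Z this has rank 4, with invariant factors (1,1,1,1).

Computing H_k = (kernel of ∂_k) / (image of ∂_{k+1}):

  H_0: rank C_0 − rank ∂_1 = 5 − 4 = 1, and the invariant factors of ∂_1 are all 1, so H_0 ≅ Z.
  H_1: rank ker ∂_1 − rank ∂_2 = (5 − 4) − 0 = 1, and there is no ∂_2, so H_1 ≅ Z.

As a check, the Euler characteristic is 5 − 5 = 0, which agrees with 1 − 1 = 0.

Hence the Betti numbers are b_0 = 1, b_1 = 1.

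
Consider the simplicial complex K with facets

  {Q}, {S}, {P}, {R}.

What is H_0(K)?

Take the total order P < Q < R < S on the vertex set. Then K (dimension 0) consists of the simplices:

  0-simplices (4): P, Q, R, S

so the chain groups are C_0 ≅ Z^4.

From H_k ≅ ker(∂_k) / im(∂_{k+1}) we obtain:

  H_0: rank C_0 − rank ∂_1 = 4 − 0 = 4, and there is no ∂_1, so H_0 = Z^4.

(K is a triangulation of a set of 4 points.)

H_0 ≅ Z^4.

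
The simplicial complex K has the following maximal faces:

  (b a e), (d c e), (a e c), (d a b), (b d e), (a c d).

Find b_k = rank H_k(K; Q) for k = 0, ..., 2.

Take the total order a < b < c < d < e on the vertex set. Then K (dimension 2) consists of the simplices:

  0-simplices (5): a, b, c, d, e
  1-simplices (9): ab, ac, ad, ae, bd, be, cd, ce, de
  2-simplices (6): abd, abe, acd, ace, bde, cde

so the chain groups are C_0 ≅ Z^5, C_1 ≅ Z^9, C_2 ≅ Z^6.

The boundary map ∂_1: C_1 → C_0 maps an edge to its endpoints' difference, ∂[p,q] = q − p. For instance
  ∂ad = d − a.
This gives a 5×9 integer matrix of rank 4; reducing to Smith normal form yields diagonal entries (1,1,1,1).

∂_2: C_2 → C_1 sends each 2-simplex [p,q,r] to [q,r] − [p,r] + [p,q]. For instance
  ∂acd = cd − ad + ac,
  ∂cde = de − ce + cd.
The 9×6 boundary matrix has rank 5 and Smith normal form diag(1,1,1,1,1).

Reading off H_k = ker ∂_k / im ∂_{k+1}:

  H_0: rank C_0 − rank ∂_1 = 5 − 4 = 1, and the invariant factors of ∂_1 are all 1, so H_0 = Z.
  H_1: rank ker ∂_1 − rank ∂_2 = (9 − 4) − 5 = 0, and the invariant factors of ∂_2 are all 1, so H_1 = 0.
  H_2: rank ker ∂_2 − rank ∂_3 = (6 − 5) − 0 = 1, and there is no ∂_3, so H_2 = Z.

As a check, the Euler characteristic is 5 − 9 + 6 = 2, which agrees with 1 − 0 + 1 = 2.

Hence the Betti numbers are b_0 = 1, b_1 = 0, b_2 = 1.

b_0 = 1, b_1 = 0, b_2 = 1.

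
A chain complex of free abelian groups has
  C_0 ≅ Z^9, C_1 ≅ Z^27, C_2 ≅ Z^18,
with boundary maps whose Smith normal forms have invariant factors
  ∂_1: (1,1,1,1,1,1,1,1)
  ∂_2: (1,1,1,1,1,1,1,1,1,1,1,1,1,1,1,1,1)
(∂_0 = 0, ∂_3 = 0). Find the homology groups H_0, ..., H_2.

H_0: b_0 = 9 − 0 − 8 = 1; torsion from ∂_1 factors > 1: none. So H_0 ≅ Z.
H_1: b_1 = 27 − 8 − 17 = 2; torsion from ∂_2 factors > 1: none. So H_1 ≅ Z^2.
H_2: b_2 = 18 − 17 − 0 = 1; torsion from ∂_3 factors > 1: none. So H_2 ≅ Z.

H_0 ≅ Z,  H_1 ≅ Z^2,  H_2 ≅ Z.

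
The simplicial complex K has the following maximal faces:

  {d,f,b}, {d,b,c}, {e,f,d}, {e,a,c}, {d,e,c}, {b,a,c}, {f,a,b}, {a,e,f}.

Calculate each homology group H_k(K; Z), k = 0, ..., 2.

H_0 ≅ Z,  H_1 = 0,  H_2 ≅ Z.

K has 6 vertices, 12 edges, 8 triangles.
rank ∂_0 = 0, rank ∂_1 = 5 ⇒ b_0 = 6 − 0 − 5 = 1; all invariant factors of ∂_1 are 1 so no torsion. So H_0 ≅ Z.
rank ∂_1 = 5, rank ∂_2 = 7 ⇒ b_1 = 12 − 5 − 7 = 0; all invariant factors of ∂_2 are 1 so no torsion. So H_1 ≅ 0.
rank ∂_2 = 7, rank ∂_3 = 0 ⇒ b_2 = 8 − 7 − 0 = 1. So H_2 ≅ Z.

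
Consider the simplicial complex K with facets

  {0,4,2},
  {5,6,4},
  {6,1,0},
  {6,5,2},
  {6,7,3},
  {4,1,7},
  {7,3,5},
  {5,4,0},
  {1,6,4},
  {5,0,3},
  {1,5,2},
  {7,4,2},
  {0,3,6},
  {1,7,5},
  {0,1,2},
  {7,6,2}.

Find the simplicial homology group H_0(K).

Take the total order 0 < 1 < 2 < 3 < 4 < 5 < 6 < 7 on the vertex set. Then K (dimension 2) consists of the simplices:

  0-simplices (8): [0], [1], [2], [3], [4], [5], [6], [7]
  1-simplices (24): (24 of them)
  2-simplices (16): [0,1,2], [0,1,6], [0,2,4], [0,3,5], [0,3,6], [0,4,5], [1,2,5], [1,4,6], [1,4,7], [1,5,7], [2,4,7], [2,5,6], [2,6,7], [3,5,7], [3,6,7], [4,5,6]

Hence C_0 ≅ Z^8, C_1 ≅ Z^24, C_2 ≅ Z^16.

Boundary ∂_1: C_1 → C_0 sends each edge [p,q] (with p < q) to q − p. For instance
  ∂[2,5] = [5] − [2].
The resulting 8×24 matrix has rank 7, and its Smith normal form has invariant factors (1,1,1,1,1,1,1).

Boundary ∂_2: C_2 → C_1 acts by ∂[p,q,r] = [q,r] − [p,r] + [p,q]. For instance
  ∂[1,4,6] = [4,6] − [1,6] + [1,4],
  ∂[4,5,6] = [5,6] − [4,6] + [4,5].
The resulting 24×16 matrix has rank 15, and its Smith normal form has invariant factors (1,1,1,1,1,1,1,1,1,1,1,1,1,1,1).

Reading off H_k = ker ∂_k / im ∂_{k+1}:

  H_0: rank C_0 − rank ∂_1 = 8 − 7 = 1, and the invariant factors of ∂_1 are all 1, so H_0 ≅ Z.

H_0 ≅ Z.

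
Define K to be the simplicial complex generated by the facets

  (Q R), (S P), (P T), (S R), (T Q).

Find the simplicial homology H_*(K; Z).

We work with the vertex ordering P < Q < R < S < T. The simplices of K, each written with vertices in increasing order, are:

  0-simplices (5): P, Q, R, S, T
  1-simplices (5): PS, PT, QR, QT, RS

so the chain groups are C_0 ≅ Z^5, C_1 ≅ Z^5.

Boundary ∂_1: C_1 → C_0 sends each edge [p,q] (with p < q) to q − p.
As a 5×5 matrix over Z this has rank 4, with invariant factors (1,1,1,1).

From H_k ≅ ker(∂_k) / im(∂_{k+1}) we obtain:

  H_0: rank C_0 − rank ∂_1 = 5 − 4 = 1, and the invariant factors of ∂_1 are all 1, so H_0 = Z.
  H_1: rank ker ∂_1 − rank ∂_2 = (5 − 4) − 0 = 1, and there is no ∂_2, so H_1 = Z.

As a check, the Euler characteristic is 5 − 5 = 0, which agrees with 1 − 1 = 0.
(K is a triangulation of the circle S^1.)

H_0 = Z,  H_1 = Z.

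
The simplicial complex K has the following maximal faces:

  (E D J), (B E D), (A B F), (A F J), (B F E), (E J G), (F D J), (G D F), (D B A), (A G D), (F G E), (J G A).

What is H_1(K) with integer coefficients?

H_1 ≅ Z/2.

Fix the vertex order A < B < D < E < F < G < J and write every simplex with vertices in increasing order. Then dim K = 2 and the simplices of K are:

  0-simplices (7): A, B, D, E, F, G, J
  1-simplices (18): AB, AD, AF, AG, AJ, BD, BE, BF, DE, DF, DG, DJ, EF, EG, EJ, FG, FJ, GJ
  2-simplices (12): ABD, ABF, ADG, AFJ, AGJ, BDE, BEF, DEJ, DFG, DFJ, EFG, EGJ

so the chain groups are C_0 ≅ Z^7, C_1 ≅ Z^18, C_2 ≅ Z^12.

The boundary map ∂_1: C_1 → C_0 sends each edge [p,q] (with p < q) to q − p. For instance
  ∂FJ = J − F.
The resulting 7×18 matrix has rank 6, and its Smith normal form has invariant factors (1,1,1,1,1,1).

Boundary ∂_2: C_2 → C_1 sends each 2-simplex [p,q,r] to [q,r] − [p,r] + [p,q]. For instance
  ∂DFJ = FJ − DJ + DF,
  ∂BEF = EF − BF + BE.
As a 18×12 matrix over Z this has rank 12, with invariant factors (1,1,1,1,1,1,1,1,1,1,1,2).

Reading off H_k = ker ∂_k / im ∂_{k+1}:

  H_1: rank ker ∂_1 − rank ∂_2 = (18 − 6) − 12 = 0, and ∂_2 has invariant factor 2 > 1, so H_1 ≅ Z/2.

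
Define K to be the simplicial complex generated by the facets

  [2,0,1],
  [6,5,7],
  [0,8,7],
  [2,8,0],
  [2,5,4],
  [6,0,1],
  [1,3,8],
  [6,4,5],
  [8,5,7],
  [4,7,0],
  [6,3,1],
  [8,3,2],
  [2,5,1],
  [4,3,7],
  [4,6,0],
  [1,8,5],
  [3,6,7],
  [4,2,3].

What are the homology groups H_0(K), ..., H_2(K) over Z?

H_0 = Z,  H_1 = Z ⊕ Z/2,  H_2 = 0.

Fix the vertex order 0 < 1 < 2 < 3 < 4 < 5 < 6 < 7 < 8 and write every simplex with vertices in increasing order. Then dim K = 2 and the simplices of K are:

  0-simplices (9): [0], [1], [2], [3], [4], [5], [6], [7], [8]
  1-simplices (27): (27 of them)
  2-simplices (18): [0,1,2], [0,1,6], [0,2,8], [0,4,6], [0,4,7], [0,7,8], [1,2,5], [1,3,6], [1,3,8], [1,5,8], [2,3,4], [2,3,8], [2,4,5], [3,4,7], [3,6,7], [4,5,6], [5,6,7], [5,7,8]

Hence C_0 ≅ Z^9, C_1 ≅ Z^27, C_2 ≅ Z^18.

∂_1: C_1 → C_0 is given by ∂[p,q] = [q] − [p]. For instance
  ∂[1,6] = [6] − [1].
As a 9×27 matrix over Z this has rank 8, with invariant factors (1,1,1,1,1,1,1,1).

Boundary ∂_2: C_2 → C_1 acts by ∂[p,q,r] = [q,r] − [p,r] + [p,q]. For instance
  ∂[0,1,2] = [1,2] − [0,2] + [0,1],
  ∂[0,1,6] = [1,6] − [0,6] + [0,1].
The resulting 27×18 matrix has rank 18, and its Smith normal form has invariant factors (1,1,1,1,1,1,1,1,1,1,1,1,1,1,1,1,1,2).

Computing H_k = (kernel of ∂_k) / (image of ∂_{k+1}):

  H_0: rank C_0 − rank ∂_1 = 9 − 8 = 1, and the invariant factors of ∂_1 are all 1, so H_0 = Z.
  H_1: rank ker ∂_1 − rank ∂_2 = (27 − 8) − 18 = 1, and ∂_2 has invariant factor 2 > 1, so H_1 = Z ⊕ Z/2.
  H_2: rank ker ∂_2 − rank ∂_3 = (18 − 18) − 0 = 0, and there is no ∂_3, so H_2 = 0.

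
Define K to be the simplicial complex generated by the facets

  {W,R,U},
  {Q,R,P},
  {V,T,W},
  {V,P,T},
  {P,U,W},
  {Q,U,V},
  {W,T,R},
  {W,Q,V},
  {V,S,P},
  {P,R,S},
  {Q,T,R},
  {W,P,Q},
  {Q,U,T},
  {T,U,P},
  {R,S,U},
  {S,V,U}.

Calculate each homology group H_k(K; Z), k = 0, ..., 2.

Fix the vertex order P < Q < R < S < T < U < V < W and write every simplex with vertices in increasing order. Then dim K = 2 and the simplices of K are:

  0-simplices (8): P, Q, R, S, T, U, V, W
  1-simplices (24): PQ, PR, PS, PT, PU, PV, PW, QR, QT, QU, QV, QW, RS, RT, RU, RW, SU, SV, TU, TV, TW, UV, UW, VW
  2-simplices (16): PQR, PQW, PRS, PSV, PTU, PTV, PUW, QRT, QTU, QUV, QVW, RSU, RTW, RUW, SUV, TVW

giving chain groups C_0 ≅ Z^8, C_1 ≅ Z^24, C_2 ≅ Z^16.

∂_1: C_1 → C_0 sends each edge [p,q] (with p < q) to q − p.
The 8×24 boundary matrix has rank 7 and Smith normal form diag(1,1,1,1,1,1,1).

The boundary map ∂_2: C_2 → C_1 sends each 2-simplex [p,q,r] to [q,r] − [p,r] + [p,q]. For instance
  ∂SUV = UV − SV + SU,
  ∂PTU = TU − PU + PT.
As a 24×16 matrix over Z this has rank 15, with invariant factors (1,1,1,1,1,1,1,1,1,1,1,1,1,1,1).

Reading off H_k = ker ∂_k / im ∂_{k+1}:

  H_0: rank C_0 − rank ∂_1 = 8 − 7 = 1, and the invariant factors of ∂_1 are all 1, so H_0 ≅ Z.
  H_1: rank ker ∂_1 − rank ∂_2 = (24 − 7) − 15 = 2, and the invariant factors of ∂_2 are all 1, so H_1 ≅ Z^2.
  H_2: rank ker ∂_2 − rank ∂_3 = (16 − 15) − 0 = 1, and there is no ∂_3, so H_2 ≅ Z.

As a check, the Euler characteristic is 8 − 24 + 16 = 0, which agrees with 1 − 2 + 1 = 0.
(K is a triangulation of the torus T^2.)

H_0 = Z,  H_1 = Z^2,  H_2 = Z.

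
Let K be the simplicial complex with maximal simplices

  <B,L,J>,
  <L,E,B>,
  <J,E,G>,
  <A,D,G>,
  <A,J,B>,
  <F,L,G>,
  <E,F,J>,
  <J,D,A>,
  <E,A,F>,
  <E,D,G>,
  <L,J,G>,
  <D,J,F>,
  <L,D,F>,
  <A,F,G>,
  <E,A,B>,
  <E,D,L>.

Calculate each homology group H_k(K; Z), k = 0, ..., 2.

Fix the vertex order A < B < D < E < F < G < J < L and write every simplex with vertices in increasing order. Then dim K = 2 and the simplices of K are:

  0-simplices (8): A, B, D, E, F, G, J, L
  1-simplices (24): AB, AD, AE, AF, AG, AJ, BE, BJ, BL, DE, DF, DG, DJ, DL, EF, EG, EJ, EL, FG, FJ, FL, GJ, GL, JL
  2-simplices (16): ABE, ABJ, ADG, ADJ, AEF, AFG, BEL, BJL, DEG, DEL, DFJ, DFL, EFJ, EGJ, FGL, GJL

Hence C_0 ≅ Z^8, C_1 ≅ Z^24, C_2 ≅ Z^16.

∂_1: C_1 → C_0 maps an edge to its endpoints' difference, ∂[p,q] = q − p. For instance
  ∂EF = F − E.
This gives a 8×24 integer matrix of rank 7; reducing to Smith normal form yields diagonal entries (1,1,1,1,1,1,1).

∂_2: C_2 → C_1 acts by ∂[p,q,r] = [q,r] − [p,r] + [p,q]. For instance
  ∂BEL = EL − BL + BE,
  ∂AEF = EF − AF + AE.
The 24×16 boundary matrix has rank 15 and Smith normal form diag(1,1,1,1,1,1,1,1,1,1,1,1,1,1,1).

From H_k ≅ ker(∂_k) / im(∂_{k+1}) we obtain:

  H_0: rank C_0 − rank ∂_1 = 8 − 7 = 1, and the invariant factors of ∂_1 are all 1, so H_0 = Z.
  H_1: rank ker ∂_1 − rank ∂_2 = (24 − 7) − 15 = 2, and the invariant factors of ∂_2 are all 1, so H_1 = Z^2.
  H_2: rank ker ∂_2 − rank ∂_3 = (16 − 15) − 0 = 1, and there is no ∂_3, so H_2 = Z.

As a check, the Euler characteristic is 8 − 24 + 16 = 0, which agrees with 1 − 2 + 1 = 0.
(K is a triangulation of the torus T^2.)

H_0 = Z,  H_1 = Z^2,  H_2 = Z.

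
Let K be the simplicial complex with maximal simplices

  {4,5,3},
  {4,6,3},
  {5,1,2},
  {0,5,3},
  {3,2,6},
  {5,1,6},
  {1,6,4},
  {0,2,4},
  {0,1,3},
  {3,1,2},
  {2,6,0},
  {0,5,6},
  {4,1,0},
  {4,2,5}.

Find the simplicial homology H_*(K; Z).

Order the vertices as 0 < 1 < 2 < 3 < 4 < 5 < 6. Listing each simplex with vertices in this order, K has dimension 2 with simplices:

  0-simplices (7): [0], [1], [2], [3], [4], [5], [6]
  1-simplices (21): [0,1], [0,2], [0,3], [0,4], [0,5], [0,6], [1,2], [1,3], [1,4], [1,5], [1,6], [2,3], [2,4], [2,5], [2,6], [3,4], [3,5], [3,6], [4,5], [4,6], [5,6]
  2-simplices (14): [0,1,3], [0,1,4], [0,2,4], [0,2,6], [0,3,5], [0,5,6], [1,2,3], [1,2,5], [1,4,6], [1,5,6], [2,3,6], [2,4,5], [3,4,5], [3,4,6]

Hence C_0 ≅ Z^7, C_1 ≅ Z^21, C_2 ≅ Z^14.

Boundary ∂_1: C_1 → C_0 sends each edge [p,q] (with p < q) to q − p.
This gives a 7×21 integer matrix of rank 6; reducing to Smith normal form yields diagonal entries (1,1,1,1,1,1).

Boundary ∂_2: C_2 → C_1 acts by ∂[p,q,r] = [q,r] − [p,r] + [p,q]. For instance
  ∂[2,3,6] = [3,6] − [2,6] + [2,3],
  ∂[0,3,5] = [3,5] − [0,5] + [0,3].
As a 21×14 matrix over Z this has rank 13, with invariant factors (1,1,1,1,1,1,1,1,1,1,1,1,1).

Computing H_k = (kernel of ∂_k) / (image of ∂_{k+1}):

  H_0: rank C_0 − rank ∂_1 = 7 − 6 = 1, and the invariant factors of ∂_1 are all 1, so H_0 ≅ Z.
  H_1: rank ker ∂_1 − rank ∂_2 = (21 − 6) − 13 = 2, and the invariant factors of ∂_2 are all 1, so H_1 ≅ Z^2.
  H_2: rank ker ∂_2 − rank ∂_3 = (14 − 13) − 0 = 1, and there is no ∂_3, so H_2 ≅ Z.

As a check, the Euler characteristic is 7 − 21 + 14 = 0, which agrees with 1 − 2 + 1 = 0.

H_0 ≅ Z,  H_1 ≅ Z^2,  H_2 ≅ Z.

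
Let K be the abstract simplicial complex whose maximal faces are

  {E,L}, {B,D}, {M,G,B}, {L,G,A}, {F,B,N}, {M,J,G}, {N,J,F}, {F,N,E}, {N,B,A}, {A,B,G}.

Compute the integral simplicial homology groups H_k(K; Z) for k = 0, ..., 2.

H_0 = Z,  H_1 = Z^2,  H_2 = 0.

Fix the vertex order A < B < D < E < F < G < J < L < M < N and write every simplex with vertices in increasing order. Then dim K = 2 and the simplices of K are:

  0-simplices (10): A, B, D, E, F, G, J, L, M, N
  1-simplices (19): AB, AG, AL, AN, BD, BF, BG, BM, BN, EF, EL, EN, FJ, FN, GJ, GL, GM, JM, JN
  2-simplices (8): ABG, ABN, AGL, BFN, BGM, EFN, FJN, GJM

giving chain groups C_0 ≅ Z^10, C_1 ≅ Z^19, C_2 ≅ Z^8.

The boundary map ∂_1: C_1 → C_0 maps an edge to its endpoints' difference, ∂[p,q] = q − p. For instance
  ∂BM = M − B.
The 10×19 boundary matrix has rank 9 and Smith normal form diag(1,1,1,1,1,1,1,1,1).

Boundary ∂_2: C_2 → C_1 acts by ∂[p,q,r] = [q,r] − [p,r] + [p,q]. For instance
  ∂BGM = GM − BM + BG,
  ∂GJM = JM − GM + GJ.
This gives a 19×8 integer matrix of rank 8; reducing to Smith normal form yields diagonal entries (1,1,1,1,1,1,1,1).

Now H_k = ker ∂_k / im ∂_{k+1}, so:

  H_0: rank C_0 − rank ∂_1 = 10 − 9 = 1, and the invariant factors of ∂_1 are all 1, so H_0 ≅ Z.
  H_1: rank ker ∂_1 − rank ∂_2 = (19 − 9) − 8 = 2, and the invariant factors of ∂_2 are all 1, so H_1 ≅ Z^2.
  H_2: rank ker ∂_2 − rank ∂_3 = (8 − 8) − 0 = 0, and there is no ∂_3, so H_2 ≅ 0.

As a check, the Euler characteristic is 10 − 19 + 8 = -1, which agrees with 1 − 2 + 0 = -1.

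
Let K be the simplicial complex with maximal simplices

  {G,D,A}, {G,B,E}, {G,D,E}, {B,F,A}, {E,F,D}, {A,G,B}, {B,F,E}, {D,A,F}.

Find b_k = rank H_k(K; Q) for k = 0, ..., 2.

b_0 = 1, b_1 = 0, b_2 = 1.

Fix the vertex order A < B < D < E < F < G and write every simplex with vertices in increasing order. Then dim K = 2 and the simplices of K are:

  0-simplices (6): A, B, D, E, F, G
  1-simplices (12): AB, AD, AF, AG, BE, BF, BG, DE, DF, DG, EF, EG
  2-simplices (8): ABF, ABG, ADF, ADG, BEF, BEG, DEF, DEG

Hence C_0 ≅ Z^6, C_1 ≅ Z^12, C_2 ≅ Z^8.

The boundary map ∂_1: C_1 → C_0 is given by ∂[p,q] = [q] − [p]. For instance
  ∂AG = G − A.
The 6×12 boundary matrix has rank 5 and Smith normal form diag(1,1,1,1,1).

∂_2: C_2 → C_1 sends each 2-simplex [p,q,r] to [q,r] − [p,r] + [p,q]. For instance
  ∂ABF = BF − AF + AB,
  ∂BEF = EF − BF + BE.
The 12×8 boundary matrix has rank 7 and Smith normal form diag(1,1,1,1,1,1,1).

From H_k ≅ ker(∂_k) / im(∂_{k+1}) we obtain:

  H_0: rank C_0 − rank ∂_1 = 6 − 5 = 1, and the invariant factors of ∂_1 are all 1, so H_0 = Z.
  H_1: rank ker ∂_1 − rank ∂_2 = (12 − 5) − 7 = 0, and the invariant factors of ∂_2 are all 1, so H_1 = 0.
  H_2: rank ker ∂_2 − rank ∂_3 = (8 − 7) − 0 = 1, and there is no ∂_3, so H_2 = Z.

As a check, the Euler characteristic is 6 − 12 + 8 = 2, which agrees with 1 − 0 + 1 = 2.
(K is a triangulation of the 2-sphere S^2.)

Hence the Betti numbers are b_0 = 1, b_1 = 0, b_2 = 1.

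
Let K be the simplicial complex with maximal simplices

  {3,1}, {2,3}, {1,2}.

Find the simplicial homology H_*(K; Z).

H_0 ≅ Z,  H_1 ≅ Z.

Take the total order 1 < 2 < 3 on the vertex set. Then K (dimension 1) consists of the simplices:

  0-simplices (3): [1], [2], [3]
  1-simplices (3): [1,2], [1,3], [2,3]

so the chain groups are C_0 ≅ Z^3, C_1 ≅ Z^3.

∂_1: C_1 → C_0 is given by ∂[p,q] = [q] − [p].
This gives a 3×3 integer matrix of rank 2; reducing to Smith normal form yields diagonal entries (1,1).

Reading off H_k = ker ∂_k / im ∂_{k+1}:

  H_0: rank C_0 − rank ∂_1 = 3 − 2 = 1, and the invariant factors of ∂_1 are all 1, so H_0 = Z.
  H_1: rank ker ∂_1 − rank ∂_2 = (3 − 2) − 0 = 1, and there is no ∂_2, so H_1 = Z.

(K is a triangulation of the circle S^1.)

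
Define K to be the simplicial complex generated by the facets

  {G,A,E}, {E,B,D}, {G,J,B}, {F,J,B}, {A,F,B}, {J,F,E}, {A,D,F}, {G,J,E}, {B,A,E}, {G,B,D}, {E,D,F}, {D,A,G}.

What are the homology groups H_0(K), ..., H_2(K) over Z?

H_0 ≅ Z,  H_1 ≅ Z/2,  H_2 = 0.

Order the vertices as A < B < D < E < F < G < J. Listing each simplex with vertices in this order, K has dimension 2 with simplices:

  0-simplices (7): A, B, D, E, F, G, J
  1-simplices (18): AB, AD, AE, AF, AG, BD, BE, BF, BG, BJ, DE, DF, DG, EF, EG, EJ, FJ, GJ
  2-simplices (12): ABE, ABF, ADF, ADG, AEG, BDE, BDG, BFJ, BGJ, DEF, EFJ, EGJ

so the chain groups are C_0 ≅ Z^7, C_1 ≅ Z^18, C_2 ≅ Z^12.

Boundary ∂_1: C_1 → C_0 maps an edge to its endpoints' difference, ∂[p,q] = q − p. For instance
  ∂AG = G − A.
The resulting 7×18 matrix has rank 6, and its Smith normal form has invariant factors (1,1,1,1,1,1).

∂_2: C_2 → C_1 sends each 2-simplex [p,q,r] to [q,r] − [p,r] + [p,q]. For instance
  ∂EGJ = GJ − EJ + EG,
  ∂BFJ = FJ − BJ + BF.
As a 18×12 matrix over Z this has rank 12, with invariant factors (1,1,1,1,1,1,1,1,1,1,1,2).

From H_k ≅ ker(∂_k) / im(∂_{k+1}) we obtain:

  H_0: rank C_0 − rank ∂_1 = 7 − 6 = 1, and the invariant factors of ∂_1 are all 1, so H_0 = Z.
  H_1: rank ker ∂_1 − rank ∂_2 = (18 − 6) − 12 = 0, and ∂_2 has invariant factor 2 > 1, so H_1 = Z/2.
  H_2: rank ker ∂_2 − rank ∂_3 = (12 − 12) − 0 = 0, and there is no ∂_3, so H_2 = 0.

As a check, the Euler characteristic is 7 − 18 + 12 = 1, which agrees with 1 − 0 + 0 = 1.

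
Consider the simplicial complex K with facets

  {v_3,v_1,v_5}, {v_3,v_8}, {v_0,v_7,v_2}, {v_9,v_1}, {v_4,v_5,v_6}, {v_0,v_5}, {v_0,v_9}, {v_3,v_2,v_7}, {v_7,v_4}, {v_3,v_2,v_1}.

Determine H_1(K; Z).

H_1 ≅ Z^3.

Fix the vertex order v_0 < v_1 < v_2 < v_3 < v_4 < v_5 < v_6 < v_7 < v_8 < v_9 and write every simplex with vertices in increasing order. Then dim K = 2 and the simplices of K are:

  0-simplices (10): [v_0], [v_1], [v_2], [v_3], [v_4], [v_5], [v_6], [v_7], [v_8], [v_9]
  1-simplices (17): (17 of them)
  2-simplices (5): [v_0,v_2,v_7], [v_1,v_2,v_3], [v_1,v_3,v_5], [v_2,v_3,v_7], [v_4,v_5,v_6]

Hence C_0 ≅ Z^10, C_1 ≅ Z^17, C_2 ≅ Z^5.

Boundary ∂_1: C_1 → C_0 maps an edge to its endpoints' difference, ∂[p,q] = q − p. For instance
  ∂[v_4,v_5] = [v_5] − [v_4].
The 10×17 boundary matrix has rank 9 and Smith normal form diag(1,1,1,1,1,1,1,1,1).

Boundary ∂_2: C_2 → C_1 sends each 2-simplex [p,q,r] to [q,r] − [p,r] + [p,q]. For instance
  ∂[v_0,v_2,v_7] = [v_2,v_7] − [v_0,v_7] + [v_0,v_2],
  ∂[v_1,v_2,v_3] = [v_2,v_3] − [v_1,v_3] + [v_1,v_2].
The 17×5 boundary matrix has rank 5 and Smith normal form diag(1,1,1,1,1).

From H_k ≅ ker(∂_k) / im(∂_{k+1}) we obtain:

  H_1: rank ker ∂_1 − rank ∂_2 = (17 − 9) − 5 = 3, and the invariant factors of ∂_2 are all 1, so H_1 ≅ Z^3.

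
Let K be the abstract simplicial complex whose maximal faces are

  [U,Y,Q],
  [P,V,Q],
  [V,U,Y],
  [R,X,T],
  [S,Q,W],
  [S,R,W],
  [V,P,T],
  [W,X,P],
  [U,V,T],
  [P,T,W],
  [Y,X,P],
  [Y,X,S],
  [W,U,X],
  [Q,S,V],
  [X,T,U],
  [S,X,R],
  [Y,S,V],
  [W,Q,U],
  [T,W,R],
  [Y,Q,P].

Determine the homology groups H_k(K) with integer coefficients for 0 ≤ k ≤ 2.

Order the vertices as P < Q < R < S < T < U < V < W < X < Y. Listing each simplex with vertices in this order, K has dimension 2 with simplices:

  0-simplices (10): P, Q, R, S, T, U, V, W, X, Y
  1-simplices (30): PQ, PT, PV, PW, PX, PY, QS, QU, QV, QW, QY, RS, RT, RW, RX, SV, SW, SX, SY, TU, TV, TW, TX, UV, UW, UX, UY, VY, WX, XY
  2-simplices (20): PQV, PQY, PTV, PTW, PWX, PXY, QSV, QSW, QUW, QUY, RSW, RSX, RTW, RTX, SVY, SXY, TUV, TUX, UVY, UWX

so the chain groups are C_0 ≅ Z^10, C_1 ≅ Z^30, C_2 ≅ Z^20.

Boundary ∂_1: C_1 → C_0 is given by ∂[p,q] = [q] − [p].
This gives a 10×30 integer matrix of rank 9; reducing to Smith normal form yields diagonal entries (1,1,1,1,1,1,1,1,1).

Boundary ∂_2: C_2 → C_1 sends each 2-simplex [p,q,r] to [q,r] − [p,r] + [p,q]. For instance
  ∂PTV = TV − PV + PT,
  ∂PWX = WX − PX + PW.
The resulting 30×20 matrix has rank 20, and its Smith normal form has invariant factors (1,1,1,1,1,1,1,1,1,1,1,1,1,1,1,1,1,1,1,2).

Computing H_k = (kernel of ∂_k) / (image of ∂_{k+1}):

  H_0: rank C_0 − rank ∂_1 = 10 − 9 = 1, and the invariant factors of ∂_1 are all 1, so H_0 = Z.
  H_1: rank ker ∂_1 − rank ∂_2 = (30 − 9) − 20 = 1, and ∂_2 has invariant factor 2 > 1, so H_1 = Z ⊕ Z/2Z.
  H_2: rank ker ∂_2 − rank ∂_3 = (20 − 20) − 0 = 0, and there is no ∂_3, so H_2 = 0.

As a check, the Euler characteristic is 10 − 30 + 20 = 0, which agrees with 1 − 1 + 0 = 0.

H_0 ≅ Z,  H_1 ≅ Z ⊕ Z/2Z,  H_2 = 0.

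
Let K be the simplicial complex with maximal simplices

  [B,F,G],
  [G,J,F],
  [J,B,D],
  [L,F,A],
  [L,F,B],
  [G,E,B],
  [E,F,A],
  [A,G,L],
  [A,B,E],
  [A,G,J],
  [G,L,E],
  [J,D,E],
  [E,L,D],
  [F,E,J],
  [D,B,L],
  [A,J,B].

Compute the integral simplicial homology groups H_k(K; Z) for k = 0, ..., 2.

H_0 ≅ Z,  H_1 ≅ Z^2,  H_2 ≅ Z.

Take the total order A < B < D < E < F < G < J < L on the vertex set. Then K (dimension 2) consists of the simplices:

  0-simplices (8): A, B, D, E, F, G, J, L
  1-simplices (24): AB, AE, AF, AG, AJ, AL, BD, BE, BF, BG, BJ, BL, DE, DJ, DL, EF, EG, EJ, EL, FG, FJ, FL, GJ, GL
  2-simplices (16): ABE, ABJ, AEF, AFL, AGJ, AGL, BDJ, BDL, BEG, BFG, BFL, DEJ, DEL, EFJ, EGL, FGJ

so the chain groups are C_0 ≅ Z^8, C_1 ≅ Z^24, C_2 ≅ Z^16.

∂_1: C_1 → C_0 is given by ∂[p,q] = [q] − [p]. For instance
  ∂FG = G − F.
This gives a 8×24 integer matrix of rank 7; reducing to Smith normal form yields diagonal entries (1,1,1,1,1,1,1).

Boundary ∂_2: C_2 → C_1 maps a triangle to the signed sum of its edges. For instance
  ∂FGJ = GJ − FJ + FG,
  ∂BFG = FG − BG + BF.
The resulting 24×16 matrix has rank 15, and its Smith normal form has invariant factors (1,1,1,1,1,1,1,1,1,1,1,1,1,1,1).

Computing H_k = (kernel of ∂_k) / (image of ∂_{k+1}):

  H_0: rank C_0 − rank ∂_1 = 8 − 7 = 1, and the invariant factors of ∂_1 are all 1, so H_0 ≅ Z.
  H_1: rank ker ∂_1 − rank ∂_2 = (24 − 7) − 15 = 2, and the invariant factors of ∂_2 are all 1, so H_1 ≅ Z^2.
  H_2: rank ker ∂_2 − rank ∂_3 = (16 − 15) − 0 = 1, and there is no ∂_3, so H_2 ≅ Z.

(K is a triangulation of the torus T^2.)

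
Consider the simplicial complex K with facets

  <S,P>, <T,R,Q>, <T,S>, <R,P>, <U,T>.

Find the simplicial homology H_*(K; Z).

Take the total order P < Q < R < S < T < U on the vertex set. Then K (dimension 2) consists of the simplices:

  0-simplices (6): P, Q, R, S, T, U
  1-simplices (7): PR, PS, QR, QT, RT, ST, TU
  2-simplices (1): QRT

so the chain groups are C_0 ≅ Z^6, C_1 ≅ Z^7, C_2 ≅ Z^1.

Boundary ∂_1: C_1 → C_0 is given by ∂[p,q] = [q] − [p]. For instance
  ∂RT = T − R.
The resulting 6×7 matrix has rank 5, and its Smith normal form has invariant factors (1,1,1,1,1).

∂_2: C_2 → C_1 acts by ∂[p,q,r] = [q,r] − [p,r] + [p,q]. For instance
  ∂QRT = RT − QT + QR.
The 7×1 boundary matrix has rank 1 and Smith normal form diag(1).

Reading off H_k = ker ∂_k / im ∂_{k+1}:

  H_0: rank C_0 − rank ∂_1 = 6 − 5 = 1, and the invariant factors of ∂_1 are all 1, so H_0 = Z.
  H_1: rank ker ∂_1 − rank ∂_2 = (7 − 5) − 1 = 1, and the invariant factors of ∂_2 are all 1, so H_1 = Z.
  H_2: rank ker ∂_2 − rank ∂_3 = (1 − 1) − 0 = 0, and there is no ∂_3, so H_2 = 0.

As a check, the Euler characteristic is 6 − 7 + 1 = 0, which agrees with 1 − 1 + 0 = 0.

H_0 = Z,  H_1 = Z,  H_2 = 0.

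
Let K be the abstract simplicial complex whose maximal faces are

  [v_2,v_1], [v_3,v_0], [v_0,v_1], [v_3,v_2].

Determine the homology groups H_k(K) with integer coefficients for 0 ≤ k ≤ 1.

H_0 ≅ Z,  H_1 ≅ Z.

Take the total order v_0 < v_1 < v_2 < v_3 on the vertex set. Then K (dimension 1) consists of the simplices:

  0-simplices (4): [v_0], [v_1], [v_2], [v_3]
  1-simplices (4): [v_0,v_1], [v_0,v_3], [v_1,v_2], [v_2,v_3]

giving chain groups C_0 ≅ Z^4, C_1 ≅ Z^4.

Boundary ∂_1: C_1 → C_0 maps an edge to its endpoints' difference, ∂[p,q] = q − p. For instance
  ∂[v_0,v_1] = [v_1] − [v_0].
This gives a 4×4 integer matrix of rank 3; reducing to Smith normal form yields diagonal entries (1,1,1).

Computing H_k = (kernel of ∂_k) / (image of ∂_{k+1}):

  H_0: rank C_0 − rank ∂_1 = 4 − 3 = 1, and the invariant factors of ∂_1 are all 1, so H_0 ≅ Z.
  H_1: rank ker ∂_1 − rank ∂_2 = (4 − 3) − 0 = 1, and there is no ∂_2, so H_1 ≅ Z.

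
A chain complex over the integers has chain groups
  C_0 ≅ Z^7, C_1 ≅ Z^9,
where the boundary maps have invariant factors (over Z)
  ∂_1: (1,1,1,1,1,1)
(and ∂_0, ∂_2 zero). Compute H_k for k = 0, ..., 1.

H_0 = Z,  H_1 = Z^3.

H_0: b_0 = 7 − 0 − 6 = 1; torsion from ∂_1 factors > 1: none. So H_0 = Z.
H_1: b_1 = 9 − 6 − 0 = 3; torsion from ∂_2 factors > 1: none. So H_1 = Z^3.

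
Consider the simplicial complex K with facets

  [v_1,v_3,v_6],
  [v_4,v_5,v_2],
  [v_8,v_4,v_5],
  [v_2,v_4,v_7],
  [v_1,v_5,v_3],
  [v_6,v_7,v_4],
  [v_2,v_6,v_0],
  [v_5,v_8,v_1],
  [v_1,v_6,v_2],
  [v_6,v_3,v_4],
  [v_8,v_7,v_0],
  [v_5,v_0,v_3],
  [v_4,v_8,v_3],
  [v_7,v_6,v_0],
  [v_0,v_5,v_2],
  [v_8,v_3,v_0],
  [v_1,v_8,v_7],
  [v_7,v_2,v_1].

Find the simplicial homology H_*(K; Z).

Order the vertices as v_0 < v_1 < v_2 < v_3 < v_4 < v_5 < v_6 < v_7 < v_8. Listing each simplex with vertices in this order, K has dimension 2 with simplices:

  0-simplices (9): [v_0], [v_1], [v_2], [v_3], [v_4], [v_5], [v_6], [v_7], [v_8]
  1-simplices (27): (27 of them)
  2-simplices (18): (18 of them)

giving chain groups C_0 ≅ Z^9, C_1 ≅ Z^27, C_2 ≅ Z^18.

∂_1: C_1 → C_0 sends each edge [p,q] (with p < q) to q − p.
This gives a 9×27 integer matrix of rank 8; reducing to Smith normal form yields diagonal entries (1,1,1,1,1,1,1,1).

Boundary ∂_2: C_2 → C_1 acts by ∂[p,q,r] = [q,r] − [p,r] + [p,q]. For instance
  ∂[v_1,v_2,v_7] = [v_2,v_7] − [v_1,v_7] + [v_1,v_2],
  ∂[v_1,v_3,v_6] = [v_3,v_6] − [v_1,v_6] + [v_1,v_3].
The 27×18 boundary matrix has rank 18 and Smith normal form diag(1,1,1,1,1,1,1,1,1,1,1,1,1,1,1,1,1,2).

Now H_k = ker ∂_k / im ∂_{k+1}, so:

  H_0: rank C_0 − rank ∂_1 = 9 − 8 = 1, and the invariant factors of ∂_1 are all 1, so H_0 = Z.
  H_1: rank ker ∂_1 − rank ∂_2 = (27 − 8) − 18 = 1, and ∂_2 has invariant factor 2 > 1, so H_1 = Z × Z/2.
  H_2: rank ker ∂_2 − rank ∂_3 = (18 − 18) − 0 = 0, and there is no ∂_3, so H_2 = 0.

H_0 = Z,  H_1 = Z × Z/2,  H_2 = 0.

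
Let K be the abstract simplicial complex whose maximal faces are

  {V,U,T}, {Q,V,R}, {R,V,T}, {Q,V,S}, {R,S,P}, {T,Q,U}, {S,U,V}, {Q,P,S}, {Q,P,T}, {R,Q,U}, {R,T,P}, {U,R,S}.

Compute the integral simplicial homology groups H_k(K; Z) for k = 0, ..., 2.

H_0 = Z,  H_1 = Z/2,  H_2 = 0.

Fix the vertex order P < Q < R < S < T < U < V and write every simplex with vertices in increasing order. Then dim K = 2 and the simplices of K are:

  0-simplices (7): P, Q, R, S, T, U, V
  1-simplices (18): PQ, PR, PS, PT, QR, QS, QT, QU, QV, RS, RT, RU, RV, SU, SV, TU, TV, UV
  2-simplices (12): PQS, PQT, PRS, PRT, QRU, QRV, QSV, QTU, RSU, RTV, SUV, TUV

Hence C_0 ≅ Z^7, C_1 ≅ Z^18, C_2 ≅ Z^12.

The boundary map ∂_1: C_1 → C_0 is given by ∂[p,q] = [q] − [p].
The resulting 7×18 matrix has rank 6, and its Smith normal form has invariant factors (1,1,1,1,1,1).

∂_2: C_2 → C_1 acts by ∂[p,q,r] = [q,r] − [p,r] + [p,q]. For instance
  ∂QTU = TU − QU + QT,
  ∂QRV = RV − QV + QR.
As a 18×12 matrix over Z this has rank 12, with invariant factors (1,1,1,1,1,1,1,1,1,1,1,2).

Computing H_k = (kernel of ∂_k) / (image of ∂_{k+1}):

  H_0: rank C_0 − rank ∂_1 = 7 − 6 = 1, and the invariant factors of ∂_1 are all 1, so H_0 = Z.
  H_1: rank ker ∂_1 − rank ∂_2 = (18 − 6) − 12 = 0, and ∂_2 has invariant factor 2 > 1, so H_1 = Z/2.
  H_2: rank ker ∂_2 − rank ∂_3 = (12 − 12) − 0 = 0, and there is no ∂_3, so H_2 = 0.

(K is a triangulation of the real projective plane RP^2.)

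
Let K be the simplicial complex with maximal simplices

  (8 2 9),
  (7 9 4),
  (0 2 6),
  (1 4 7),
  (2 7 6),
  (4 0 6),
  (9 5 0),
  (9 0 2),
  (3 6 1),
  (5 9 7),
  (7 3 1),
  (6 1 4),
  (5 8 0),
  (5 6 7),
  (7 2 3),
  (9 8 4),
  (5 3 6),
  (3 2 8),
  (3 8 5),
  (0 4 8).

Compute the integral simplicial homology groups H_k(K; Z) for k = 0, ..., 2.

H_0 ≅ Z,  H_1 ≅ Z ⊕ Z/2,  H_2 = 0.

Fix the vertex order 0 < 1 < 2 < 3 < 4 < 5 < 6 < 7 < 8 < 9 and write every simplex with vertices in increasing order. Then dim K = 2 and the simplices of K are:

  0-simplices (10): [0], [1], [2], [3], [4], [5], [6], [7], [8], [9]
  1-simplices (30): (30 of them)
  2-simplices (20): (20 of them)

giving chain groups C_0 ≅ Z^10, C_1 ≅ Z^30, C_2 ≅ Z^20.

∂_1: C_1 → C_0 is given by ∂[p,q] = [q] − [p]. For instance
  ∂[4,9] = [9] − [4].
The 10×30 boundary matrix has rank 9 and Smith normal form diag(1,1,1,1,1,1,1,1,1).

Boundary ∂_2: C_2 → C_1 acts by ∂[p,q,r] = [q,r] − [p,r] + [p,q]. For instance
  ∂[1,3,7] = [3,7] − [1,7] + [1,3],
  ∂[4,8,9] = [8,9] − [4,9] + [4,8].
As a 30×20 matrix over Z this has rank 20, with invariant factors (1,1,1,1,1,1,1,1,1,1,1,1,1,1,1,1,1,1,1,2).

Now H_k = ker ∂_k / im ∂_{k+1}, so:

  H_0: rank C_0 − rank ∂_1 = 10 − 9 = 1, and the invariant factors of ∂_1 are all 1, so H_0 = Z.
  H_1: rank ker ∂_1 − rank ∂_2 = (30 − 9) − 20 = 1, and ∂_2 has invariant factor 2 > 1, so H_1 = Z ⊕ Z/2.
  H_2: rank ker ∂_2 − rank ∂_3 = (20 − 20) − 0 = 0, and there is no ∂_3, so H_2 = 0.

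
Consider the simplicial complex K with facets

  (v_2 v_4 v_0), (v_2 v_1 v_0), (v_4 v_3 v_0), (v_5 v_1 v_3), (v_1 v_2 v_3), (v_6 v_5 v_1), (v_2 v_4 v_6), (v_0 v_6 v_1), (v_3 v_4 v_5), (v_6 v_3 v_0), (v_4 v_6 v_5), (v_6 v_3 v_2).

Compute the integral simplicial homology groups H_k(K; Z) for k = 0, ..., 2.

K has 7 vertices, 18 edges, 12 triangles.
rank ∂_0 = 0, rank ∂_1 = 6 ⇒ b_0 = 7 − 0 − 6 = 1; all invariant factors of ∂_1 are 1 so no torsion. So H_0 = Z.
rank ∂_1 = 6, rank ∂_2 = 12 ⇒ b_1 = 18 − 6 − 12 = 0; ∂_2 has invariant factor(s) [2] giving torsion. So H_1 = Z/2Z.
rank ∂_2 = 12, rank ∂_3 = 0 ⇒ b_2 = 12 − 12 − 0 = 0. So H_2 = 0.

H_0 ≅ Z,  H_1 ≅ Z/2Z,  H_2 = 0.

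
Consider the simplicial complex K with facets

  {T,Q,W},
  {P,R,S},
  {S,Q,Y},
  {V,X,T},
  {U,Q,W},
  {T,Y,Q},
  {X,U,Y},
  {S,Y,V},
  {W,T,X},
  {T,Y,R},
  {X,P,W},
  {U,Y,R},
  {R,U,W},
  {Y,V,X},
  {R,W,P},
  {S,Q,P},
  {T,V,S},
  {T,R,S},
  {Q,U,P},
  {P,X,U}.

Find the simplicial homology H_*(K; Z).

Take the total order P < Q < R < S < T < U < V < W < X < Y on the vertex set. Then K (dimension 2) consists of the simplices:

  0-simplices (10): P, Q, R, S, T, U, V, W, X, Y
  1-simplices (30): PQ, PR, PS, PU, PW, PX, QS, QT, QU, QW, QY, RS, RT, RU, RW, RY, ST, SV, SY, TV, TW, TX, TY, UW, UX, UY, VX, VY, WX, XY
  2-simplices (20): PQS, PQU, PRS, PRW, PUX, PWX, QSY, QTW, QTY, QUW, RST, RTY, RUW, RUY, STV, SVY, TVX, TWX, UXY, VXY

Hence C_0 ≅ Z^10, C_1 ≅ Z^30, C_2 ≅ Z^20.

∂_1: C_1 → C_0 maps an edge to its endpoints' difference, ∂[p,q] = q − p. For instance
  ∂VX = X − V.
This gives a 10×30 integer matrix of rank 9; reducing to Smith normal form yields diagonal entries (1,1,1,1,1,1,1,1,1).

The boundary map ∂_2: C_2 → C_1 maps a triangle to the signed sum of its edges. For instance
  ∂PUX = UX − PX + PU,
  ∂RTY = TY − RY + RT.
This gives a 30×20 integer matrix of rank 20; reducing to Smith normal form yields diagonal entries (1,1,1,1,1,1,1,1,1,1,1,1,1,1,1,1,1,1,1,2).

Computing H_k = (kernel of ∂_k) / (image of ∂_{k+1}):

  H_0: rank C_0 − rank ∂_1 = 10 − 9 = 1, and the invariant factors of ∂_1 are all 1, so H_0 ≅ Z.
  H_1: rank ker ∂_1 − rank ∂_2 = (30 − 9) − 20 = 1, and ∂_2 has invariant factor 2 > 1, so H_1 ≅ Z ⊕ Z_2.
  H_2: rank ker ∂_2 − rank ∂_3 = (20 − 20) − 0 = 0, and there is no ∂_3, so H_2 ≅ 0.

As a check, the Euler characteristic is 10 − 30 + 20 = 0, which agrees with 1 − 1 + 0 = 0.
(K is a triangulation of the Klein bottle.)

H_0 ≅ Z,  H_1 ≅ Z ⊕ Z_2,  H_2 = 0.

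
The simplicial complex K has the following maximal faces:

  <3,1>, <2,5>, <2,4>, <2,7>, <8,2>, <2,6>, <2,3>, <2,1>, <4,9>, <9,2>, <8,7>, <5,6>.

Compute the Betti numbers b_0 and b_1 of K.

b_0 = 1, b_1 = 4.

Take the total order 1 < 2 < 3 < 4 < 5 < 6 < 7 < 8 < 9 on the vertex set. Then K (dimension 1) consists of the simplices:

  0-simplices (9): [1], [2], [3], [4], [5], [6], [7], [8], [9]
  1-simplices (12): [1,2], [1,3], [2,3], [2,4], [2,5], [2,6], [2,7], [2,8], [2,9], [4,9], [5,6], [7,8]

giving chain groups C_0 ≅ Z^9, C_1 ≅ Z^12.

The boundary map ∂_1: C_1 → C_0 is given by ∂[p,q] = [q] − [p]. For instance
  ∂[2,7] = [7] − [2].
This gives a 9×12 integer matrix of rank 8; reducing to Smith normal form yields diagonal entries (1,1,1,1,1,1,1,1).

From H_k ≅ ker(∂_k) / im(∂_{k+1}) we obtain:

  H_0: rank C_0 − rank ∂_1 = 9 − 8 = 1, and the invariant factors of ∂_1 are all 1, so H_0 = Z.
  H_1: rank ker ∂_1 − rank ∂_2 = (12 − 8) − 0 = 4, and there is no ∂_2, so H_1 = Z^4.

As a check, the Euler characteristic is 9 − 12 = -3, which agrees with 1 − 4 = -3.

Hence the Betti numbers are b_0 = 1, b_1 = 4.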